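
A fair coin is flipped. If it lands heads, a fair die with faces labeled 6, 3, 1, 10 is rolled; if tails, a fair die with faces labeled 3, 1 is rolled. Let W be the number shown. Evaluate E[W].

E[W | heads] = (6+3+1+10)/4 = 5.
E[W | tails] = (3+1)/2 = 2.
E[W] = (1/2)·(5) + (1/2)·(2) = 7/2.

7/2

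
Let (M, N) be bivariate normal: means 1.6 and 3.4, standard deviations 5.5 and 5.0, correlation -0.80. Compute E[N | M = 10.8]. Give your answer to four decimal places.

The regression of N on M has slope ρ·σ_N/σ_M and passes through (μ_M, μ_N).
E[N | M=10.8] = 3.4 + (-0.80)·(5.0/5.5)·(10.8 − (1.6)) = 3.4 + (-0.72727)·(9.2) = -3.2909.

-3.2909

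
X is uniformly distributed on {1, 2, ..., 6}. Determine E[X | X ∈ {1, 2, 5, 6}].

7/2

P(X ∈ {1, 2, 5, 6}) = 2/3.
Σ over the event: 1·1/6 + 2·1/6 + 5·1/6 + 6·1/6 = 7/3.
E[X | X ∈ {1, 2, 5, 6}] = (7/3) / (2/3) = 7/2.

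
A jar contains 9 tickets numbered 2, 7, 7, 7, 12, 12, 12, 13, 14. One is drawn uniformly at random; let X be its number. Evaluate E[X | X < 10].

23/4

P(X < 10) = 4/9.
Σ over the event: 2·1/9 + 7·1/3 = 23/9.
E[X | X < 10] = (23/9) / (4/9) = 23/4.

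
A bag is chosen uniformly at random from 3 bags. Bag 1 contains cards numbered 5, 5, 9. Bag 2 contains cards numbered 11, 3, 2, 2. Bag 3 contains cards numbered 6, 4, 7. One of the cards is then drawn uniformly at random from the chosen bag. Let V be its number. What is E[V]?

E[V | bag 1] = (5+5+9)/3 = 19/3.
E[V | bag 2] = (11+3+2+2)/4 = 9/2.
E[V | bag 3] = (6+4+7)/3 = 17/3.
By the law of total expectation,
E[V] = (1/3)·(19/3) + (1/3)·(9/2) + (1/3)·(17/3) = 11/2.

11/2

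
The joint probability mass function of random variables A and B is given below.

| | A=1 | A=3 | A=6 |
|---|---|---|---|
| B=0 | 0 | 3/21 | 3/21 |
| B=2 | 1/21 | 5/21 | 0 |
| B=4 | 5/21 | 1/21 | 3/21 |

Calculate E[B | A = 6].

2

P(A = 6) = 2/7.
Σ B·P over the event = 0·(3/21) + 4·(3/21) = 4/7.
E[B | A = 6] = (4/7) / (2/7) = 2.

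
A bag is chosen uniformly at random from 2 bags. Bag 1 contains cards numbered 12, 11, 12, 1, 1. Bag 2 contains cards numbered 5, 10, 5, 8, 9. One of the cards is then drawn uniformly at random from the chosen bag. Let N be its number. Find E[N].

E[N | bag 1] = (12+11+12+1+1)/5 = 37/5.
E[N | bag 2] = (5+10+5+8+9)/5 = 37/5.
By the law of total expectation,
E[N] = (1/2)·(37/5) + (1/2)·(37/5) = 37/5.

37/5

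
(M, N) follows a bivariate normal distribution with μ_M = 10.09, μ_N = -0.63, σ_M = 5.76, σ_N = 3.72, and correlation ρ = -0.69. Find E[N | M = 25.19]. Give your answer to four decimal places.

-7.3589

The regression of N on M has slope ρ·σ_N/σ_M and passes through (μ_M, μ_N).
E[N | M=25.19] = -0.63 + (-0.69)·(3.72/5.76)·(25.19 − (10.09)) = -0.63 + (-0.44562)·(15.1) = -7.3589.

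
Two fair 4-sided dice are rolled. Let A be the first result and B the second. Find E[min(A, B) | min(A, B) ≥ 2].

23/9

Outcomes with min(A, B) ≥ 2: (2,2), (2,3), (2,4), (3,2), (3,3), (3,4), (4,2), (4,3), (4,4), each with probability 1/16.
E[min(A, B) | min(A, B) ≥ 2] = (2 + 2 + 2 + 2 + 3 + 3 + 2 + 3 + 4) / 9 = 23/9.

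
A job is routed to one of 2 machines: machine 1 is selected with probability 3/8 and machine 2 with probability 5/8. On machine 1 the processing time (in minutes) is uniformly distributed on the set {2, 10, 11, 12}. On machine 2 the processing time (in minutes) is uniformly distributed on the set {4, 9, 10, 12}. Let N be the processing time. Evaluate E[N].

E[N | machine 1] = (2+10+11+12)/4 = 35/4.
E[N | machine 2] = (4+9+10+12)/4 = 35/4.
By the law of total expectation,
E[N] = (3/8)·(35/4) + (5/8)·(35/4) = 35/4.

35/4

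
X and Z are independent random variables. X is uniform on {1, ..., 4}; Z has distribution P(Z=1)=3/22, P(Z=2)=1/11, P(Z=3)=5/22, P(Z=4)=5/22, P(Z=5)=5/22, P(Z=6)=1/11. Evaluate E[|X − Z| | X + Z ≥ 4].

149/80

P(X + Z ≥ 4) = 10/11.
Summing |X−Z|·P(x,y) over outcomes with X + Z ≥ 4 gives 149/88.
E[|X − Z| | X + Z ≥ 4] = (149/88) / (10/11) = 149/80.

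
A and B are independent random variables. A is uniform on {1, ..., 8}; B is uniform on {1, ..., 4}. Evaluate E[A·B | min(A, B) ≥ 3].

P(min(A, B) ≥ 3) = 3/8.
Summing AB·P(x,y) over outcomes with min(A, B) ≥ 3 gives 231/32.
E[A·B | min(A, B) ≥ 3] = (231/32) / (3/8) = 77/4.

77/4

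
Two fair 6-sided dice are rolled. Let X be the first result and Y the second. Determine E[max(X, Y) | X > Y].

P(X > Y) = 5/12.
Summing max(X,Y)·P(x,y) over outcomes with X > Y gives 35/18.
E[max(X, Y) | X > Y] = (35/18) / (5/12) = 14/3.

14/3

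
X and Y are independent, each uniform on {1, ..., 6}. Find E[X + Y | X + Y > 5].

P(X + Y > 5) = 13/18.
Summing (X+Y)·P(x,y) over outcomes with X + Y > 5 gives 53/9.
E[X + Y | X + Y > 5] = (53/9) / (13/18) = 106/13.

106/13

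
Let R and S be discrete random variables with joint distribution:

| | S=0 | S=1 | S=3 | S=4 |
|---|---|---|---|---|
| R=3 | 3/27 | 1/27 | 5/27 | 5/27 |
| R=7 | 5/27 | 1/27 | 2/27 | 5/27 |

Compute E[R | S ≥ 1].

P(S ≥ 1) = 19/27.
Σ R·P over the event = 3·(1/27) + 3·(5/27) + 3·(5/27) + 7·(1/27) + 7·(2/27) + 7·(5/27) = 89/27.
E[R | S ≥ 1] = (89/27) / (19/27) = 89/19.

89/19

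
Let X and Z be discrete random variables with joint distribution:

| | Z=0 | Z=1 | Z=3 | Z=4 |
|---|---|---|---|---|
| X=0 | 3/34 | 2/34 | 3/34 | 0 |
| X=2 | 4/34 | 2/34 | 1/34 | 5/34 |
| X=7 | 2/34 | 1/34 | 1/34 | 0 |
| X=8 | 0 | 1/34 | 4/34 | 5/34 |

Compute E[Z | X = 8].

33/10

P(X = 8) = 5/17.
Σ Z·P over the event = 1·(1/34) + 3·(4/34) + 4·(5/34) = 33/34.
E[Z | X = 8] = (33/34) / (5/17) = 33/10.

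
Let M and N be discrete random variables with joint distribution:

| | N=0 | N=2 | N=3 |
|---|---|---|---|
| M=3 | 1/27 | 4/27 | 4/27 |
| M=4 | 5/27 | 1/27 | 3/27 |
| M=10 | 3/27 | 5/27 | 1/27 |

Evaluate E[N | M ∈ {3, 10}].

P(M ∈ {3, 10}) = 2/3.
Σ N·P over the event = 0·(1/27) + 2·(4/27) + 3·(4/27) + 0·(3/27) + 2·(5/27) + 3·(1/27) = 11/9.
E[N | M ∈ {3, 10}] = (11/9) / (2/3) = 11/6.

11/6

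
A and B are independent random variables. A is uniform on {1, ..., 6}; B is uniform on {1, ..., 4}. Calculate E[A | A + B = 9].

Outcomes with A + B = 9: (5,4), (6,3), each with probability 1/24.
E[A | A + B = 9] = (5 + 6) / 2 = 11/2.

11/2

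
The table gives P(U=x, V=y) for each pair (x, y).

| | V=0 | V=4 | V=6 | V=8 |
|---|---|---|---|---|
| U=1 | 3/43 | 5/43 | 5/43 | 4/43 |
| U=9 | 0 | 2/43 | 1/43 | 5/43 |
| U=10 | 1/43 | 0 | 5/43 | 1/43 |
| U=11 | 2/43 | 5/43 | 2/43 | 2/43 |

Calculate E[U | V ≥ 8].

P(V ≥ 8) = 12/43.
Σ U·P over the event = 1·(4/43) + 9·(5/43) + 10·(1/43) + 11·(2/43) = 81/43.
E[U | V ≥ 8] = (81/43) / (12/43) = 27/4.

27/4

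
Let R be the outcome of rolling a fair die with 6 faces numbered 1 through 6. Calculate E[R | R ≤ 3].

2

Given R ≤ 3, R is equally likely to be any of {1, 2, 3}.
E[R | R ≤ 3] = (1 + 2 + 3) / 3 = 2.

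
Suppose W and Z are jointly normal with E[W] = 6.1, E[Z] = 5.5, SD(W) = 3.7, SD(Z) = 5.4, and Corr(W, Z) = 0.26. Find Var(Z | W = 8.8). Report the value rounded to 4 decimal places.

27.1888

The conditional variance in a bivariate normal is σ_Z²(1 − ρ²), independent of x.
Var(Z | W=8.8) = (5.4)²·(1 − (0.26)²) = 29.16·0.9324 = 27.1888.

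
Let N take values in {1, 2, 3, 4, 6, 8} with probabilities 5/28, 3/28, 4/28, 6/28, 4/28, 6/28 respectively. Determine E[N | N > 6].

8

P(N > 6) = 3/14.
Σ over the event: 8·3/14 = 12/7.
E[N | N > 6] = (12/7) / (3/14) = 8.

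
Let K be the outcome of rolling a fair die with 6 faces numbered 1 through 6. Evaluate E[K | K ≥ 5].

11/2

Given K ≥ 5, K is equally likely to be any of {5, 6}.
E[K | K ≥ 5] = (5 + 6) / 2 = 11/2.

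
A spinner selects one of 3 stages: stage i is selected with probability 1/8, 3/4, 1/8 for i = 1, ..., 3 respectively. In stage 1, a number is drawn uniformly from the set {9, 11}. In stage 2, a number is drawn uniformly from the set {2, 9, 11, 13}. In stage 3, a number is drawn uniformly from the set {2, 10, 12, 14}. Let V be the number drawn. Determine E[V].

E[V | stage 1] = (9+11)/2 = 10.
E[V | stage 2] = (2+9+11+13)/4 = 35/4.
E[V | stage 3] = (2+10+12+14)/4 = 19/2.
By the law of total expectation,
E[V] = (1/8)·(10) + (3/4)·(35/4) + (1/8)·(19/2) = 9.

9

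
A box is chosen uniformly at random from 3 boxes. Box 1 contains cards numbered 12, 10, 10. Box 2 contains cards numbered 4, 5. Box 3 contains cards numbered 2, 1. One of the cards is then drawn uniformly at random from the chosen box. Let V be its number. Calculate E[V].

E[V | box 1] = (12+10+10)/3 = 32/3.
E[V | box 2] = (4+5)/2 = 9/2.
E[V | box 3] = (2+1)/2 = 3/2.
By the law of total expectation,
E[V] = (1/3)·(32/3) + (1/3)·(9/2) + (1/3)·(3/2) = 50/9.

50/9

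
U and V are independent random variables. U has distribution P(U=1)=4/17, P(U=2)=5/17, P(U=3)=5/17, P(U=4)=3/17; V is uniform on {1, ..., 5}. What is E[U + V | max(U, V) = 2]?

47/14

P(max(U, V) = 2) = 14/85.
Summing (U+V)·P(x,y) over outcomes with max(U, V) = 2 gives 47/85.
E[U + V | max(U, V) = 2] = (47/85) / (14/85) = 47/14.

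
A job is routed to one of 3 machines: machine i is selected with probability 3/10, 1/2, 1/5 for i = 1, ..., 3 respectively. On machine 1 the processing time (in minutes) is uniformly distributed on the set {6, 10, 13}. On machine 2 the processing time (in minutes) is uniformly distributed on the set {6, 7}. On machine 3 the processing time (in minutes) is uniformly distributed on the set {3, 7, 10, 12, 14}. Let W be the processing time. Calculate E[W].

799/100

E[W | machine 1] = (6+10+13)/3 = 29/3.
E[W | machine 2] = (6+7)/2 = 13/2.
E[W | machine 3] = (3+7+10+12+14)/5 = 46/5.
By the law of total expectation,
E[W] = (3/10)·(29/3) + (1/2)·(13/2) + (1/5)·(46/5) = 799/100.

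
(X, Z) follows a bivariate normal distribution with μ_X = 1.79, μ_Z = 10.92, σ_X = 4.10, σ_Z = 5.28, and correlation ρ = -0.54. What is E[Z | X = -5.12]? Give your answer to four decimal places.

E[Z | X=x] = μ_Z + ρ(σ_Z/σ_X)(x − μ_X) for jointly normal variables.
E[Z | X=-5.12] = 10.92 + (-0.54)·(5.28/4.10)·(-5.12 − (1.79)) = 10.92 + (-0.69541)·(-6.91) = 15.7253.

15.7253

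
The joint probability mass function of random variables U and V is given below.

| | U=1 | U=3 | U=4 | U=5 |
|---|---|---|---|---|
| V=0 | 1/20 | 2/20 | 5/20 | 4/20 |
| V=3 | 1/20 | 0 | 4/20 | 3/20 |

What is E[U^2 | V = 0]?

P(V = 0) = 3/5.
Σ U^2·P over the event = 1·(1/20) + 9·(2/20) + 16·(5/20) + 25·(4/20) = 199/20.
E[U^2 | V = 0] = (199/20) / (3/5) = 199/12.

199/12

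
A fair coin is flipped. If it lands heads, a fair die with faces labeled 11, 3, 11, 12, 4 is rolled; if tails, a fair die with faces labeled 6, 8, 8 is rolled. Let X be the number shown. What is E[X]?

233/30

E[X | heads] = (11+3+11+12+4)/5 = 41/5.
E[X | tails] = (6+8+8)/3 = 22/3.
E[X] = (1/2)·(41/5) + (1/2)·(22/3) = 233/30.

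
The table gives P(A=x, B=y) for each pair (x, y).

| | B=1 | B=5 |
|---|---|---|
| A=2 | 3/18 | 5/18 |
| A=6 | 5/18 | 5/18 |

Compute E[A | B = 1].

9/2

P(B = 1) = 4/9.
Σ A·P over the event = 2·(3/18) + 6·(5/18) = 2.
E[A | B = 1] = (2) / (4/9) = 9/2.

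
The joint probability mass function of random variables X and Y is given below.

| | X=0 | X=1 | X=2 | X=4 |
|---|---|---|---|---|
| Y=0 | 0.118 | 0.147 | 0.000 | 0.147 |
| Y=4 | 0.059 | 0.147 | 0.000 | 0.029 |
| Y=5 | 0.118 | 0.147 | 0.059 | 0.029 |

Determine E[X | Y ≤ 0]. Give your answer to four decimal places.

1.7840

P(Y ≤ 0) = 0.412.
Σ X·P over the event = 0·(0.118) + 1·(0.147) + 4·(0.147) = 0.735.
E[X | Y ≤ 0] = (0.735) / (0.412) = 1.7840.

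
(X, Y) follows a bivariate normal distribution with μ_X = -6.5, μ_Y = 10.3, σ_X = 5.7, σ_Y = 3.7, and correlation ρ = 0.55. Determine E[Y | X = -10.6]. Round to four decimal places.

8.8362

The regression of Y on X has slope ρ·σ_Y/σ_X and passes through (μ_X, μ_Y).
E[Y | X=-10.6] = 10.3 + (0.55)·(3.7/5.7)·(-10.6 − (-6.5)) = 10.3 + (0.35702)·(-4.1) = 8.8362.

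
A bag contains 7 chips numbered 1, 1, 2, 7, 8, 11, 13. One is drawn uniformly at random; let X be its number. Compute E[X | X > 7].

32/3

P(X > 7) = 3/7.
Σ over the event: 8·1/7 + 11·1/7 + 13·1/7 = 32/7.
E[X | X > 7] = (32/7) / (3/7) = 32/3.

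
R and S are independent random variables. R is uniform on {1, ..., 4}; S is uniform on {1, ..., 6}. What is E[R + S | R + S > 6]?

Outcomes with R + S > 6: (1,6), (2,5), (2,6), (3,4), (3,5), (3,6), (4,3), (4,4), (4,5), (4,6), each with probability 1/24.
E[R + S | R + S > 6] = (7 + 7 + 8 + 7 + 8 + 9 + 7 + 8 + 9 + 10) / 10 = 8.

8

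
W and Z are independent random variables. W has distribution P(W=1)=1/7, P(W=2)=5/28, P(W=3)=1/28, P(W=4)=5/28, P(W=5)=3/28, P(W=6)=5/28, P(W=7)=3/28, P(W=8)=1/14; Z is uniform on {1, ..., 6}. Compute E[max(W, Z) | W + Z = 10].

56/9

P(W + Z = 10) = 3/28.
Summing max(W,Z)·P(x,y) over outcomes with W + Z = 10 gives 2/3.
E[max(W, Z) | W + Z = 10] = (2/3) / (3/28) = 56/9.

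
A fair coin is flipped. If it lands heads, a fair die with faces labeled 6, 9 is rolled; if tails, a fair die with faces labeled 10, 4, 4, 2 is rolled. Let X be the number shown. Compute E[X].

E[X | heads] = (6+9)/2 = 15/2.
E[X | tails] = (10+4+4+2)/4 = 5.
E[X] = (1/2)·(15/2) + (1/2)·(5) = 25/4.

25/4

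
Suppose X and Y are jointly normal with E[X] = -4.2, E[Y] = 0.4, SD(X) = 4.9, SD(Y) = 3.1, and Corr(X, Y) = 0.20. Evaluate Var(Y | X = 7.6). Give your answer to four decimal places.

9.2256

For a bivariate normal, Var(Y | X=x) = σ_Y²(1 − ρ²).
Var(Y | X=7.6) = (3.1)²·(1 − (0.20)²) = 9.61·0.96 = 9.2256.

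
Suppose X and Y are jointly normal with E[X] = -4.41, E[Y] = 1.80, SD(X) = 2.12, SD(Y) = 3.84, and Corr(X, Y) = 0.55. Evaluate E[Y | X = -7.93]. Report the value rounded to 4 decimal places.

-1.7067

E[Y | X=x] = μ_Y + ρ(σ_Y/σ_X)(x − μ_X) for jointly normal variables.
E[Y | X=-7.93] = 1.80 + (0.55)·(3.84/2.12)·(-7.93 − (-4.41)) = 1.80 + (0.99623)·(-3.52) = -1.7067.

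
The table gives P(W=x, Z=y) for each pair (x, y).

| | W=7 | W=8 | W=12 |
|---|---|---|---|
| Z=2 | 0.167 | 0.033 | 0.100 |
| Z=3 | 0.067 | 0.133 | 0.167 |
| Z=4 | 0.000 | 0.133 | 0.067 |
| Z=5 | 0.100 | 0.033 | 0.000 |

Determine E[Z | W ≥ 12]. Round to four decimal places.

P(W ≥ 12) = 0.334.
Σ Z·P over the event = 2·(0.100) + 3·(0.167) + 4·(0.067) = 0.969.
E[Z | W ≥ 12] = (0.969) / (0.334) = 2.9012.

2.9012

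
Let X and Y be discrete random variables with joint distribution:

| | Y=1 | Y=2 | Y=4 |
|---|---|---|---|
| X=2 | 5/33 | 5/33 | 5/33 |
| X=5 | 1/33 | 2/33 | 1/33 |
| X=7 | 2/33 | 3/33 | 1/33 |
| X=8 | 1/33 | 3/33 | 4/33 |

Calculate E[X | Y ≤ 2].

51/11

P(Y ≤ 2) = 2/3.
Σ X·P over the event = 2·(5/33) + 2·(5/33) + 5·(1/33) + 5·(2/33) + 7·(2/33) + 7·(3/33) + 8·(1/33) + 8·(3/33) = 34/11.
E[X | Y ≤ 2] = (34/11) / (2/3) = 51/11.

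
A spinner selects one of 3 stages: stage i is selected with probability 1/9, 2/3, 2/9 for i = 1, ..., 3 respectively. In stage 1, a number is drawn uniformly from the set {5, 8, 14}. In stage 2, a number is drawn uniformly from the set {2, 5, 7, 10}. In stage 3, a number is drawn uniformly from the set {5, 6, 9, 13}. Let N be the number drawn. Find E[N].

41/6

E[N | stage 1] = (5+8+14)/3 = 9.
E[N | stage 2] = (2+5+7+10)/4 = 6.
E[N | stage 3] = (5+6+9+13)/4 = 33/4.
E[N] = (1/9)·(9) + (2/3)·(6) + (2/9)·(33/4) = 41/6.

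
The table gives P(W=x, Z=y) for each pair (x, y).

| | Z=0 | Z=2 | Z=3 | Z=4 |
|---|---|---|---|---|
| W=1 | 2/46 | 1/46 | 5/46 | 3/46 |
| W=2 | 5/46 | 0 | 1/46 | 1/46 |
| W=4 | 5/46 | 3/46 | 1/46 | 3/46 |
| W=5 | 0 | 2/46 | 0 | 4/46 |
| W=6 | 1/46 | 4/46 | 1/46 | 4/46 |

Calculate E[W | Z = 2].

P(Z = 2) = 5/23.
Σ W·P over the event = 1·(1/46) + 4·(3/46) + 5·(2/46) + 6·(4/46) = 47/46.
E[W | Z = 2] = (47/46) / (5/23) = 47/10.

47/10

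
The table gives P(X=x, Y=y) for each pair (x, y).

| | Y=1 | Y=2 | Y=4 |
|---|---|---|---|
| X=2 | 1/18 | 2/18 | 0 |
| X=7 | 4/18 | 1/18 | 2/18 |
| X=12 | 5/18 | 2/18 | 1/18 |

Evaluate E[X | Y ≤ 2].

25/3

P(Y ≤ 2) = 5/6.
Σ X·P over the event = 2·(1/18) + 2·(2/18) + 7·(4/18) + 7·(1/18) + 12·(5/18) + 12·(2/18) = 125/18.
E[X | Y ≤ 2] = (125/18) / (5/6) = 25/3.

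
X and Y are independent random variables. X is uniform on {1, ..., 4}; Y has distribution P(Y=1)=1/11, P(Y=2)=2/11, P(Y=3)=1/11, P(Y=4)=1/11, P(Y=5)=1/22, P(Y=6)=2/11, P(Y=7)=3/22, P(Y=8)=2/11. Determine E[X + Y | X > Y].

P(X > Y) = 2/11.
Summing (X+Y)·P(x,y) over outcomes with X > Y gives 41/44.
E[X + Y | X > Y] = (41/44) / (2/11) = 41/8.

41/8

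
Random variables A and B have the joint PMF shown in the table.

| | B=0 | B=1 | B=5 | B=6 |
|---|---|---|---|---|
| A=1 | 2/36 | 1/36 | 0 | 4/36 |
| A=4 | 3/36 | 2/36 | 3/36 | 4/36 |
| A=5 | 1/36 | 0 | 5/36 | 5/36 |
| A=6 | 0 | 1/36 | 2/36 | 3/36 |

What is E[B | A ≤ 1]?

P(A ≤ 1) = 7/36.
Σ B·P over the event = 0·(2/36) + 1·(1/36) + 6·(4/36) = 25/36.
E[B | A ≤ 1] = (25/36) / (7/36) = 25/7.

25/7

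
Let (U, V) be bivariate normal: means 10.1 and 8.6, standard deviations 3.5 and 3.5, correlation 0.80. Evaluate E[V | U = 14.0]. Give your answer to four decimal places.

11.7200

E[V | U=x] = μ_V + ρ(σ_V/σ_U)(x − μ_U) for jointly normal variables.
E[V | U=14.0] = 8.6 + (0.80)·(3.5/3.5)·(14.0 − (10.1)) = 8.6 + (0.8)·(3.9) = 11.7200.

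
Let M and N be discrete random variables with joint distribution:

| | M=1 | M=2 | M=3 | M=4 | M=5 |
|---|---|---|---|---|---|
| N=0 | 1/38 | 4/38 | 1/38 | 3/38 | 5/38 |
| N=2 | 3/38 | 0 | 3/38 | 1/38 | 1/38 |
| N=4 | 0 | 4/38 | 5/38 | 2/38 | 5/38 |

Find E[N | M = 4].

5/3

P(M = 4) = 3/19.
Σ N·P over the event = 0·(3/38) + 2·(1/38) + 4·(2/38) = 5/19.
E[N | M = 4] = (5/19) / (3/19) = 5/3.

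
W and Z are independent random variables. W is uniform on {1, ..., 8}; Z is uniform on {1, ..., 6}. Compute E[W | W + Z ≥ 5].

P(W + Z ≥ 5) = 7/8.
Summing W·P(x,y) over outcomes with W + Z ≥ 5 gives 103/24.
E[W | W + Z ≥ 5] = (103/24) / (7/8) = 103/21.

103/21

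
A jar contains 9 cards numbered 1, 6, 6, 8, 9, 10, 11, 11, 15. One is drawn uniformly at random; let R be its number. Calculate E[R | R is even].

P(R is even) = 4/9.
Σ over the event: 6·2/9 + 8·1/9 + 10·1/9 = 10/3.
E[R | R is even] = (10/3) / (4/9) = 15/2.

15/2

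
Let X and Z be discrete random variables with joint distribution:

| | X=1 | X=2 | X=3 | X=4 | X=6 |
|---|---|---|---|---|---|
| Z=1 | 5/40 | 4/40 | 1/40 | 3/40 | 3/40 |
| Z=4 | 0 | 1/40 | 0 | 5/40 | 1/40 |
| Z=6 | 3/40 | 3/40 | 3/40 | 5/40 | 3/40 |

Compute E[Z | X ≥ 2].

123/32

P(X ≥ 2) = 4/5.
Summing Z·P(X=x,Z=y) over the conditioning event gives 123/40.
E[Z | X ≥ 2] = (123/40) / (4/5) = 123/32.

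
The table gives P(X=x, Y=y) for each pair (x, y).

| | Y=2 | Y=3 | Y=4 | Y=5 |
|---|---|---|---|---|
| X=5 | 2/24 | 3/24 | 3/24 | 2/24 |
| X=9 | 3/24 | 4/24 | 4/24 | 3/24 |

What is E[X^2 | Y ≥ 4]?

173/3

P(Y ≥ 4) = 1/2.
Σ X^2·P over the event = 25·(3/24) + 25·(2/24) + 81·(4/24) + 81·(3/24) = 173/6.
E[X^2 | Y ≥ 4] = (173/6) / (1/2) = 173/3.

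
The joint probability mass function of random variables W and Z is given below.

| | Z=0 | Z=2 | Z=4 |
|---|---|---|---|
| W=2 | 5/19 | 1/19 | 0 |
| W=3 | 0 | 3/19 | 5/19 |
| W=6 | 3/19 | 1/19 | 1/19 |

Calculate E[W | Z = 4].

7/2

P(Z = 4) = 6/19.
Σ W·P over the event = 3·(5/19) + 6·(1/19) = 21/19.
E[W | Z = 4] = (21/19) / (6/19) = 7/2.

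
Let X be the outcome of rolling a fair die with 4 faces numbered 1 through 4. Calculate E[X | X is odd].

Given X is odd, X is equally likely to be any of {1, 3}.
E[X | X is odd] = (1 + 3) / 2 = 2.

2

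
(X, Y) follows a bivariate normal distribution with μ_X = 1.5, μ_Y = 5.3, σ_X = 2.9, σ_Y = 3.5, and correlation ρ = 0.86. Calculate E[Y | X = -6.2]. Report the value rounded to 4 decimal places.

For a bivariate normal, E[Y | X=x] = μ_Y + ρ·(σ_Y/σ_X)·(x − μ_X).
E[Y | X=-6.2] = 5.3 + (0.86)·(3.5/2.9)·(-6.2 − (1.5)) = 5.3 + (1.03793)·(-7.7) = -2.6921.

-2.6921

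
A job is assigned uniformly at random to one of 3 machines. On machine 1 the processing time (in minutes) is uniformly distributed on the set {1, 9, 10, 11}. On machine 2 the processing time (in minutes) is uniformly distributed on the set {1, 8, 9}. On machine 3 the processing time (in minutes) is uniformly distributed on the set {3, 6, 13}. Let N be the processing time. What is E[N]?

253/36

E[N | machine 1] = (1+9+10+11)/4 = 31/4.
E[N | machine 2] = (1+8+9)/3 = 6.
E[N | machine 3] = (3+6+13)/3 = 22/3.
E[N] = (1/3)·(31/4) + (1/3)·(6) + (1/3)·(22/3) = 253/36.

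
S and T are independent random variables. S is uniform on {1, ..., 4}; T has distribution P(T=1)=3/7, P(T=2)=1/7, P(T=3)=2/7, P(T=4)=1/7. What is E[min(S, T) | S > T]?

19/13

P(S > T) = 13/28.
Summing min(S,T)·P(x,y) over outcomes with S > T gives 19/28.
E[min(S, T) | S > T] = (19/28) / (13/28) = 19/13.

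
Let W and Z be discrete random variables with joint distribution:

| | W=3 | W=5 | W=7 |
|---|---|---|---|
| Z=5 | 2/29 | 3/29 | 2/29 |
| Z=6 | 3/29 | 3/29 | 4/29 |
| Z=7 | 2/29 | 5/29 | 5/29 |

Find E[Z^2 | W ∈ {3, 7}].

P(W ∈ {3, 7}) = 18/29.
Summing Z^2·P(W=x,Z=y) over the conditioning event gives 695/29.
E[Z^2 | W ∈ {3, 7}] = (695/29) / (18/29) = 695/18.

695/18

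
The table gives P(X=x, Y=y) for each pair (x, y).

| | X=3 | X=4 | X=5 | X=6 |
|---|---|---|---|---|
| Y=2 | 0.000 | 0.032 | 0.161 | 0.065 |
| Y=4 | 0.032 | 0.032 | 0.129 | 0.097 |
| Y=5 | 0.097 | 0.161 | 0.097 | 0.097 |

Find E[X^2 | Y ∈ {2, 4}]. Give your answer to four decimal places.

P(Y ∈ {2, 4}) = 0.548.
Summing X^2·P(X=x,Y=y) over the conditioning event gives 14.394.
E[X^2 | Y ∈ {2, 4}] = (14.394) / (0.548) = 26.2664.

26.2664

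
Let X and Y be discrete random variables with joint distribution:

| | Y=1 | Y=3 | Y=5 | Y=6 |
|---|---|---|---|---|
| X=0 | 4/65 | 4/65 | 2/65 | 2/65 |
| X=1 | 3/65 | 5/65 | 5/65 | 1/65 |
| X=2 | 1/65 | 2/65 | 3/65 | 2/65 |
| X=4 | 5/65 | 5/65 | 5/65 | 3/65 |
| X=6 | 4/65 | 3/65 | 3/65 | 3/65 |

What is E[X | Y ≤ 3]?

8/3

P(Y ≤ 3) = 36/65.
Summing X·P(X=x,Y=y) over the conditioning event gives 96/65.
E[X | Y ≤ 3] = (96/65) / (36/65) = 8/3.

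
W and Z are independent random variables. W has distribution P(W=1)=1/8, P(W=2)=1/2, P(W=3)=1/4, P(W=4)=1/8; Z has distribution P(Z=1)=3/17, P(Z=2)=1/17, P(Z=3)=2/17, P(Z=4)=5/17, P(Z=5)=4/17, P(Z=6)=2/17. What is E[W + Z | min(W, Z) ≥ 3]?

P(min(W, Z) ≥ 3) = 39/136.
Summing (W+Z)·P(x,y) over outcomes with min(W, Z) ≥ 3 gives 38/17.
E[W + Z | min(W, Z) ≥ 3] = (38/17) / (39/136) = 304/39.

304/39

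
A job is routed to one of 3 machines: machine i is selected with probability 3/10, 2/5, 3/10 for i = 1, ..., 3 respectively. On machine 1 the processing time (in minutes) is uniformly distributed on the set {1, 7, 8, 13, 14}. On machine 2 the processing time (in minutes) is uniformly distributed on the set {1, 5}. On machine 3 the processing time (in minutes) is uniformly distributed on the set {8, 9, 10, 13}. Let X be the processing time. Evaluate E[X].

E[X | machine 1] = (1+7+8+13+14)/5 = 43/5.
E[X | machine 2] = (1+5)/2 = 3.
E[X | machine 3] = (8+9+10+13)/4 = 10.
E[X] = (3/10)·(43/5) + (2/5)·(3) + (3/10)·(10) = 339/50.

339/50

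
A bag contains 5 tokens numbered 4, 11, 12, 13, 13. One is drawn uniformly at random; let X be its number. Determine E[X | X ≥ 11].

P(X ≥ 11) = 4/5.
Σ over the event: 11·1/5 + 12·1/5 + 13·2/5 = 49/5.
E[X | X ≥ 11] = (49/5) / (4/5) = 49/4.

49/4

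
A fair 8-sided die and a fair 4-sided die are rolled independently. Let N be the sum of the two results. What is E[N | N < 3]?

P(N < 3) = 1/32.
Σ over the event: 2·1/32 = 1/16.
E[N | N < 3] = (1/16) / (1/32) = 2.

2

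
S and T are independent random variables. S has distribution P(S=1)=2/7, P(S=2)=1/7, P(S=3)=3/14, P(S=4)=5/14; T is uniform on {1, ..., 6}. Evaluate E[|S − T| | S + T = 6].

15/7

P(S + T = 6) = 1/6.
Summing |S−T|·P(x,y) over outcomes with S + T = 6 gives 5/14.
E[|S − T| | S + T = 6] = (5/14) / (1/6) = 15/7.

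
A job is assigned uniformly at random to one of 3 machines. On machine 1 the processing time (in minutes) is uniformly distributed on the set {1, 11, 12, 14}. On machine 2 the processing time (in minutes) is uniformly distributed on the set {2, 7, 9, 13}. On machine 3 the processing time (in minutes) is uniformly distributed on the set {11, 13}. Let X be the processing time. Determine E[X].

E[X | machine 1] = (1+11+12+14)/4 = 19/2.
E[X | machine 2] = (2+7+9+13)/4 = 31/4.
E[X | machine 3] = (11+13)/2 = 12.
E[X] = (1/3)·(19/2) + (1/3)·(31/4) + (1/3)·(12) = 39/4.

39/4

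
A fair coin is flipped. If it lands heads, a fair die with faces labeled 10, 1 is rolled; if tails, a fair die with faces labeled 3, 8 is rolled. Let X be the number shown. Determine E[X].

11/2

E[X | heads] = (10+1)/2 = 11/2.
E[X | tails] = (3+8)/2 = 11/2.
E[X] = (1/2)·(11/2) + (1/2)·(11/2) = 11/2.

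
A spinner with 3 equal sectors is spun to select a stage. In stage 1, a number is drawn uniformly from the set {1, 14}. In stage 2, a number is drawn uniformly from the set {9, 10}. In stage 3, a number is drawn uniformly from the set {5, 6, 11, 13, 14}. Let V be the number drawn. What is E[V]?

E[V | stage 1] = (1+14)/2 = 15/2.
E[V | stage 2] = (9+10)/2 = 19/2.
E[V | stage 3] = (5+6+11+13+14)/5 = 49/5.
By the law of total expectation,
E[V] = (1/3)·(15/2) + (1/3)·(19/2) + (1/3)·(49/5) = 134/15.

134/15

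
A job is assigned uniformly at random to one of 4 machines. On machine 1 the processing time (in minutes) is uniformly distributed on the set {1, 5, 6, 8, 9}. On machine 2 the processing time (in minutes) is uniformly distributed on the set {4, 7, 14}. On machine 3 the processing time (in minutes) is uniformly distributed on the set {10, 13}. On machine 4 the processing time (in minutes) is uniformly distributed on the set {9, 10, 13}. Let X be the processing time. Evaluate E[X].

363/40

E[X | machine 1] = (1+5+6+8+9)/5 = 29/5.
E[X | machine 2] = (4+7+14)/3 = 25/3.
E[X | machine 3] = (10+13)/2 = 23/2.
E[X | machine 4] = (9+10+13)/3 = 32/3.
E[X] = (1/4)·(29/5) + (1/4)·(25/3) + (1/4)·(23/2) + (1/4)·(32/3) = 363/40.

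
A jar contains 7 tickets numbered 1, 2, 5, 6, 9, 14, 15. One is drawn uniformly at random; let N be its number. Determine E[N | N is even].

P(N is even) = 3/7.
Σ over the event: 2·1/7 + 6·1/7 + 14·1/7 = 22/7.
E[N | N is even] = (22/7) / (3/7) = 22/3.

22/3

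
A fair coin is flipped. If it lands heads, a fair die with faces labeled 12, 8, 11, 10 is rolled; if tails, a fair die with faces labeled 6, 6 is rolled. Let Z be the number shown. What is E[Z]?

E[Z | heads] = (12+8+11+10)/4 = 41/4.
E[Z | tails] = (6+6)/2 = 6.
E[Z] = (1/2)·(41/4) + (1/2)·(6) = 65/8.

65/8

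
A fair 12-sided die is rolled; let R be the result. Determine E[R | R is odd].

6

Given R is odd, R is equally likely to be any of {1, 3, 5, 7, 9, 11}.
E[R | R is odd] = (1 + 3 + 5 + 7 + 9 + 11) / 6 = 6.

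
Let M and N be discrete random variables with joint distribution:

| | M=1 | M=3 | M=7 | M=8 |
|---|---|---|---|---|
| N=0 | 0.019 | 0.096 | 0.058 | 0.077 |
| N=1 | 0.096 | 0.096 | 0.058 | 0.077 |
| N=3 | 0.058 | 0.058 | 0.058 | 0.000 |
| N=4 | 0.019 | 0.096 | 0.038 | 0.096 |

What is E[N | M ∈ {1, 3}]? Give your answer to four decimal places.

P(M ∈ {1, 3}) = 0.538.
Σ N·P over the event = 0·(0.019) + 1·(0.096) + 3·(0.058) + 4·(0.019) + 0·(0.096) + 1·(0.096) + 3·(0.058) + 4·(0.096) = 1.000.
E[N | M ∈ {1, 3}] = (1.000) / (0.538) = 1.8587.

1.8587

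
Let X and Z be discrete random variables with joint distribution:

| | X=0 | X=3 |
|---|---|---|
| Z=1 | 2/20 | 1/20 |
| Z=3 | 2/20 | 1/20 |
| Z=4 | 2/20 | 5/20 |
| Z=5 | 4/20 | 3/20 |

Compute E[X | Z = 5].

9/7

P(Z = 5) = 7/20.
Σ X·P over the event = 0·(4/20) + 3·(3/20) = 9/20.
E[X | Z = 5] = (9/20) / (7/20) = 9/7.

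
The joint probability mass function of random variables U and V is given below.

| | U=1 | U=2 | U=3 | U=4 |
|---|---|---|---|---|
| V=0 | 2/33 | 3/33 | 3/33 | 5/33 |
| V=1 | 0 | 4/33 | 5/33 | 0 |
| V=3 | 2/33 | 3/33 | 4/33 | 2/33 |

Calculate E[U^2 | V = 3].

P(V = 3) = 1/3.
Summing U^2·P(U=x,V=y) over the conditioning event gives 82/33.
E[U^2 | V = 3] = (82/33) / (1/3) = 82/11.

82/11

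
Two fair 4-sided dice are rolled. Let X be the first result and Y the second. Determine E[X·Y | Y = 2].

P(Y = 2) = 1/4.
Summing XY·P(x,y) over outcomes with Y = 2 gives 5/4.
E[X·Y | Y = 2] = (5/4) / (1/4) = 5.

5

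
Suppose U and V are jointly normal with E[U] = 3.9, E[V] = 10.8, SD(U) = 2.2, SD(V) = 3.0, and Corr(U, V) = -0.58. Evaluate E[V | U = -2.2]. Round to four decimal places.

15.6245

E[V | U=x] = μ_V + ρ(σ_V/σ_U)(x − μ_U) for jointly normal variables.
E[V | U=-2.2] = 10.8 + (-0.58)·(3.0/2.2)·(-2.2 − (3.9)) = 10.8 + (-0.790909)·(-6.1) = 15.6245.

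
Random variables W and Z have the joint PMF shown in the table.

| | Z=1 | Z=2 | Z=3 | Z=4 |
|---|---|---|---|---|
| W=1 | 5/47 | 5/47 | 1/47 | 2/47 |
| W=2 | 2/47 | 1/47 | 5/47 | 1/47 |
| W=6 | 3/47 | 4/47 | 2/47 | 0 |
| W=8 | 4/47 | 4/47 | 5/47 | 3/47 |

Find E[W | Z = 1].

P(Z = 1) = 14/47.
Summing W·P(W=x,Z=y) over the conditioning event gives 59/47.
E[W | Z = 1] = (59/47) / (14/47) = 59/14.

59/14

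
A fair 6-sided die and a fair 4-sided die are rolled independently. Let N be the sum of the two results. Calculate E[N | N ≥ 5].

62/9

P(N ≥ 5) = 3/4.
Σ over the event: 5·1/6 + 6·1/6 + 7·1/6 + 8·1/8 + 9·1/12 + 10·1/24 = 31/6.
E[N | N ≥ 5] = (31/6) / (3/4) = 62/9.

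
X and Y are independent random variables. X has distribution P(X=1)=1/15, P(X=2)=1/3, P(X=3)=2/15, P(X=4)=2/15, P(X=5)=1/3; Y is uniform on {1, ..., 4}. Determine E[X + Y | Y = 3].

19/3

P(Y = 3) = 1/4.
Summing (X+Y)·P(x,y) over outcomes with Y = 3 gives 19/12.
E[X + Y | Y = 3] = (19/12) / (1/4) = 19/3.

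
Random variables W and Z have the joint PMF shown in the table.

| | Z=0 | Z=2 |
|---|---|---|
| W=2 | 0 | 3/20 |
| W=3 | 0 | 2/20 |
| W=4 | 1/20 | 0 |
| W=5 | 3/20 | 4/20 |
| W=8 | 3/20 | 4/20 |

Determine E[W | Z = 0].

43/7

P(Z = 0) = 7/20.
Summing W·P(W=x,Z=y) over the conditioning event gives 43/20.
E[W | Z = 0] = (43/20) / (7/20) = 43/7.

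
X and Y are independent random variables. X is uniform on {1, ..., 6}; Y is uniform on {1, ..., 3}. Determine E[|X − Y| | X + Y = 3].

1

Outcomes with X + Y = 3: (1,2), (2,1), each with probability 1/18.
E[|X − Y| | X + Y = 3] = (1 + 1) / 2 = 1.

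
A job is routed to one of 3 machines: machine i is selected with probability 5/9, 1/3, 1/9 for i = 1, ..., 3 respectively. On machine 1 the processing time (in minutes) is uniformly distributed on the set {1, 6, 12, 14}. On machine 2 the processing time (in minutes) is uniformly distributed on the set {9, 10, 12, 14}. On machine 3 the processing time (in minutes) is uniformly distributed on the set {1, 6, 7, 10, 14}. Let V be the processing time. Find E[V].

E[V | machine 1] = (1+6+12+14)/4 = 33/4.
E[V | machine 2] = (9+10+12+14)/4 = 45/4.
E[V | machine 3] = (1+6+7+10+14)/5 = 38/5.
By the law of total expectation,
E[V] = (5/9)·(33/4) + (1/3)·(45/4) + (1/9)·(38/5) = 413/45.

413/45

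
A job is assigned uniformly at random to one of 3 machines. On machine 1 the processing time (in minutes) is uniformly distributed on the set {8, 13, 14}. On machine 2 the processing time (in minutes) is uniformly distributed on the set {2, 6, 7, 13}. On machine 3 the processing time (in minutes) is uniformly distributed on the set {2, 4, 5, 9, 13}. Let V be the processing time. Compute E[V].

379/45

E[V | machine 1] = (8+13+14)/3 = 35/3.
E[V | machine 2] = (2+6+7+13)/4 = 7.
E[V | machine 3] = (2+4+5+9+13)/5 = 33/5.
By the law of total expectation,
E[V] = (1/3)·(35/3) + (1/3)·(7) + (1/3)·(33/5) = 379/45.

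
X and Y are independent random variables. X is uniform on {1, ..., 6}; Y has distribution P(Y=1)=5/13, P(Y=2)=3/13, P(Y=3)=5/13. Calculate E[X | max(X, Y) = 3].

54/23

P(max(X, Y) = 3) = 23/78.
Summing X·P(x,y) over outcomes with max(X, Y) = 3 gives 9/13.
E[X | max(X, Y) = 3] = (9/13) / (23/78) = 54/23.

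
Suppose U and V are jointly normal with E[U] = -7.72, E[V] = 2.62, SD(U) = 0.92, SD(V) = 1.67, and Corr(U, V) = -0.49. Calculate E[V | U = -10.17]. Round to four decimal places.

For a bivariate normal, E[V | U=x] = μ_V + ρ·(σ_V/σ_U)·(x − μ_U).
E[V | U=-10.17] = 2.62 + (-0.49)·(1.67/0.92)·(-10.17 − (-7.72)) = 2.62 + (-0.88946)·(-2.45) = 4.7992.

4.7992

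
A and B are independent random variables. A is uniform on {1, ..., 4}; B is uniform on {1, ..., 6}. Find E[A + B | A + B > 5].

P(A + B > 5) = 7/12.
Summing (A+B)·P(x,y) over outcomes with A + B > 5 gives 13/3.
E[A + B | A + B > 5] = (13/3) / (7/12) = 52/7.

52/7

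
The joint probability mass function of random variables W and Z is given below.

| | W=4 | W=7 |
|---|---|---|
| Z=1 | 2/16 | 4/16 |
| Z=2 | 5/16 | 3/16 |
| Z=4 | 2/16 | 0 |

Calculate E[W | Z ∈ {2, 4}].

49/10

P(Z ∈ {2, 4}) = 5/8.
Σ W·P over the event = 4·(5/16) + 4·(2/16) + 7·(3/16) = 49/16.
E[W | Z ∈ {2, 4}] = (49/16) / (5/8) = 49/10.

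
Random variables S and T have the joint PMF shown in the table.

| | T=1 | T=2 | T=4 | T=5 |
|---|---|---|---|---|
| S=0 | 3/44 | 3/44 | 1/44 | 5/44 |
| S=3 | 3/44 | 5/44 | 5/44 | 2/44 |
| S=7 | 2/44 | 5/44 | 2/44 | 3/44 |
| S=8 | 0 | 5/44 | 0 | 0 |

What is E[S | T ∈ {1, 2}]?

P(T ∈ {1, 2}) = 13/22.
Σ S·P over the event = 0·(3/44) + 0·(3/44) + 3·(3/44) + 3·(5/44) + 7·(2/44) + 7·(5/44) + 8·(5/44) = 113/44.
E[S | T ∈ {1, 2}] = (113/44) / (13/22) = 113/26.

113/26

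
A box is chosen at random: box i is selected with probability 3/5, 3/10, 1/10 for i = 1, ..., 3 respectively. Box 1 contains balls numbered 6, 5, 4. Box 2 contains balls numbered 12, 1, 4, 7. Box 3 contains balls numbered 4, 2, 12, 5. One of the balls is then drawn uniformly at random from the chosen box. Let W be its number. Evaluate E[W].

E[W | box 1] = (6+5+4)/3 = 5.
E[W | box 2] = (12+1+4+7)/4 = 6.
E[W | box 3] = (4+2+12+5)/4 = 23/4.
By the law of total expectation,
E[W] = (3/5)·(5) + (3/10)·(6) + (1/10)·(23/4) = 43/8.

43/8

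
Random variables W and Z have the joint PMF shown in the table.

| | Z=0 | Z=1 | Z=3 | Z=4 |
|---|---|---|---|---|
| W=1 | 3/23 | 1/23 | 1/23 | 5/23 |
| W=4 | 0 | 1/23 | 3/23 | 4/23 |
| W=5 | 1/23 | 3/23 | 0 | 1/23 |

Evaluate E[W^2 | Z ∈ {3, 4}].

P(Z ∈ {3, 4}) = 14/23.
Σ W^2·P over the event = 1·(1/23) + 1·(5/23) + 16·(3/23) + 16·(4/23) + 25·(1/23) = 143/23.
E[W^2 | Z ∈ {3, 4}] = (143/23) / (14/23) = 143/14.

143/14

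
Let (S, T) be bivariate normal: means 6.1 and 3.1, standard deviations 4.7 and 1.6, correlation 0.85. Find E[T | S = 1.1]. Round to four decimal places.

For a bivariate normal, E[T | S=x] = μ_T + ρ·(σ_T/σ_S)·(x − μ_S).
E[T | S=1.1] = 3.1 + (0.85)·(1.6/4.7)·(1.1 − (6.1)) = 3.1 + (0.28936)·(-5) = 1.6532.

1.6532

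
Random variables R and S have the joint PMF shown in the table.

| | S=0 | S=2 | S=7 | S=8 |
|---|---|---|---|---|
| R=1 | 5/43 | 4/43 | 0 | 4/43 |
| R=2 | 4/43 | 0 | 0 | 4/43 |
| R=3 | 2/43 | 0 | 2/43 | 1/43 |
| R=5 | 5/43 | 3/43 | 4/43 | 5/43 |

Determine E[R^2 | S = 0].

41/4

P(S = 0) = 16/43.
Σ R^2·P over the event = 1·(5/43) + 4·(4/43) + 9·(2/43) + 25·(5/43) = 164/43.
E[R^2 | S = 0] = (164/43) / (16/43) = 41/4.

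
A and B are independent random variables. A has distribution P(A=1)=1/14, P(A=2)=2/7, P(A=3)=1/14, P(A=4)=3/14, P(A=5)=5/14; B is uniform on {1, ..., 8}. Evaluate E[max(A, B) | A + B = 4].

7/3

P(A + B = 4) = 3/56.
Summing max(A,B)·P(x,y) over outcomes with A + B = 4 gives 1/8.
E[max(A, B) | A + B = 4] = (1/8) / (3/56) = 7/3.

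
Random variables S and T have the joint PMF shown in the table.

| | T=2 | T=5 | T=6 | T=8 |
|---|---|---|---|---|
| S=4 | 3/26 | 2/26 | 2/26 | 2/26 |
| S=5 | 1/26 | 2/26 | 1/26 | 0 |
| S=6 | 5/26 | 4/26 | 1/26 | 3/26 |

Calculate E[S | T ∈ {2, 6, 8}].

P(T ∈ {2, 6, 8}) = 9/13.
Σ S·P over the event = 4·(3/26) + 4·(2/26) + 4·(2/26) + 5·(1/26) + 5·(1/26) + 6·(5/26) + 6·(1/26) + 6·(3/26) = 46/13.
E[S | T ∈ {2, 6, 8}] = (46/13) / (9/13) = 46/9.

46/9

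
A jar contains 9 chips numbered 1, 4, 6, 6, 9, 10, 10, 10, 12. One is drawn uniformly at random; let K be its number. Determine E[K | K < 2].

P(K < 2) = 1/9.
Σ over the event: 1·1/9 = 1/9.
E[K | K < 2] = (1/9) / (1/9) = 1.

1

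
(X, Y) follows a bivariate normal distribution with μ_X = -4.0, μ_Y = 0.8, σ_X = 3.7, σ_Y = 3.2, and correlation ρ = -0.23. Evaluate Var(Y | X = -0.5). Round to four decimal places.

9.6983

For a bivariate normal, Var(Y | X=x) = σ_Y²(1 − ρ²).
Var(Y | X=-0.5) = (3.2)²·(1 − (-0.23)²) = 10.24·0.9471 = 9.6983.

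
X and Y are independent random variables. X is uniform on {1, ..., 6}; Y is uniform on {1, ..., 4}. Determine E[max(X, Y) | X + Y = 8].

P(X + Y = 8) = 1/8.
Summing max(X,Y)·P(x,y) over outcomes with X + Y = 8 gives 5/8.
E[max(X, Y) | X + Y = 8] = (5/8) / (1/8) = 5.

5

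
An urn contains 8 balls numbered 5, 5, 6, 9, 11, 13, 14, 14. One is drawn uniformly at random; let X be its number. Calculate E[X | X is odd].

43/5

P(X is odd) = 5/8.
Σ over the event: 5·1/4 + 9·1/8 + 11·1/8 + 13·1/8 = 43/8.
E[X | X is odd] = (43/8) / (5/8) = 43/5.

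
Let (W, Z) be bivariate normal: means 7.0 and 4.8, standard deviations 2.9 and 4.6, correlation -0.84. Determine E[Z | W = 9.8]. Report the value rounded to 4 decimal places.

1.0692

For a bivariate normal, E[Z | W=x] = μ_Z + ρ·(σ_Z/σ_W)·(x − μ_W).
E[Z | W=9.8] = 4.8 + (-0.84)·(4.6/2.9)·(9.8 − (7.0)) = 4.8 + (-1.332414)·(2.8) = 1.0692.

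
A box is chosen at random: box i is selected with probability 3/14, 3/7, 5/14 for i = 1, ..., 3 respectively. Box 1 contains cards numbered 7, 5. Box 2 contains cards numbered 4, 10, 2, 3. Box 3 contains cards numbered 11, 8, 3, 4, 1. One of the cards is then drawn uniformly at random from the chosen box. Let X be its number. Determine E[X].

E[X | box 1] = (7+5)/2 = 6.
E[X | box 2] = (4+10+2+3)/4 = 19/4.
E[X | box 3] = (11+8+3+4+1)/5 = 27/5.
By the law of total expectation,
E[X] = (3/14)·(6) + (3/7)·(19/4) + (5/14)·(27/5) = 21/4.

21/4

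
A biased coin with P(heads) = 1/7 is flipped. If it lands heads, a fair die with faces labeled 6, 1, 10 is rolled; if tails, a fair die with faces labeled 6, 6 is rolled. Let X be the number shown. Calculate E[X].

125/21

E[X | heads] = (6+1+10)/3 = 17/3.
E[X | tails] = (6+6)/2 = 6.
By the law of total expectation,
E[X] = (1/7)·(17/3) + (6/7)·(6) = 125/21.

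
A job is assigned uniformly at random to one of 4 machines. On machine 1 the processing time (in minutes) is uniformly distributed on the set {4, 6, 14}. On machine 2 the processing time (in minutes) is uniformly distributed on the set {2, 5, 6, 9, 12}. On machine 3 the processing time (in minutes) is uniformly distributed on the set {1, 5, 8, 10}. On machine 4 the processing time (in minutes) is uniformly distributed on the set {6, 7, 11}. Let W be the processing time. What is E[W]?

36/5

E[W | machine 1] = (4+6+14)/3 = 8.
E[W | machine 2] = (2+5+6+9+12)/5 = 34/5.
E[W | machine 3] = (1+5+8+10)/4 = 6.
E[W | machine 4] = (6+7+11)/3 = 8.
E[W] = (1/4)·(8) + (1/4)·(34/5) + (1/4)·(6) + (1/4)·(8) = 36/5.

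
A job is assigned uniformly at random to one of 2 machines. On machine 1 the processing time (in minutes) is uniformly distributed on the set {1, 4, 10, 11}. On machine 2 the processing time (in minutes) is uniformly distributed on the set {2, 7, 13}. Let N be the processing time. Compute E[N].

83/12

E[N | machine 1] = (1+4+10+11)/4 = 13/2.
E[N | machine 2] = (2+7+13)/3 = 22/3.
By the law of total expectation,
E[N] = (1/2)·(13/2) + (1/2)·(22/3) = 83/12.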